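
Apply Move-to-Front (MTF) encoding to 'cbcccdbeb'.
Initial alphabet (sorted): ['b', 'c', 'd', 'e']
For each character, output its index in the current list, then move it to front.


MTF encoding:
'c': index 1 in ['b', 'c', 'd', 'e'] -> ['c', 'b', 'd', 'e']
'b': index 1 in ['c', 'b', 'd', 'e'] -> ['b', 'c', 'd', 'e']
'c': index 1 in ['b', 'c', 'd', 'e'] -> ['c', 'b', 'd', 'e']
'c': index 0 in ['c', 'b', 'd', 'e'] -> ['c', 'b', 'd', 'e']
'c': index 0 in ['c', 'b', 'd', 'e'] -> ['c', 'b', 'd', 'e']
'd': index 2 in ['c', 'b', 'd', 'e'] -> ['d', 'c', 'b', 'e']
'b': index 2 in ['d', 'c', 'b', 'e'] -> ['b', 'd', 'c', 'e']
'e': index 3 in ['b', 'd', 'c', 'e'] -> ['e', 'b', 'd', 'c']
'b': index 1 in ['e', 'b', 'd', 'c'] -> ['b', 'e', 'd', 'c']


Output: [1, 1, 1, 0, 0, 2, 2, 3, 1]


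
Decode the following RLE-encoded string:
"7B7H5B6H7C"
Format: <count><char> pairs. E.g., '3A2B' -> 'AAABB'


Expanding each <count><char> pair:
  7B -> 'BBBBBBB'
  7H -> 'HHHHHHH'
  5B -> 'BBBBB'
  6H -> 'HHHHHH'
  7C -> 'CCCCCCC'

Decoded = BBBBBBBHHHHHHHBBBBBHHHHHHCCCCCCC


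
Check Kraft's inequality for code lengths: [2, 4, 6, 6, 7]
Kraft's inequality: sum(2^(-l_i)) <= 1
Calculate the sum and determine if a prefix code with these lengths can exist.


Sum = 2^(-2) + 2^(-4) + 2^(-6) + 2^(-6) + 2^(-7)
    = 0.25 + 0.0625 + 0.015625 + 0.015625 + 0.0078125
    = 45/128 = 0.3515625
Since 0.3515625 <= 1, Kraft's inequality IS satisfied.
A prefix code with these lengths CAN exist.

Kraft sum = 0.3515625. Satisfied.


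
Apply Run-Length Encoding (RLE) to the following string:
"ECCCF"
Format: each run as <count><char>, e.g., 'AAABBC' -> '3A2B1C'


Scanning runs left to right:
  i=0: run of 'E' x 1 -> '1E'
  i=1: run of 'C' x 3 -> '3C'
  i=4: run of 'F' x 1 -> '1F'

RLE = 1E3C1F


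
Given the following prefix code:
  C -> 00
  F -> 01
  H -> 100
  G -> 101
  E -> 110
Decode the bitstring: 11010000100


Decoding step by step:
Bits 110 -> E
Bits 100 -> H
Bits 00 -> C
Bits 100 -> H


Decoded message: EHCH


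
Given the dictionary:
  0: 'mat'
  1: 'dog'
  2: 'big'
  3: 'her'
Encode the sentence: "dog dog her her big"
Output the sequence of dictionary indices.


Look up each word in the dictionary:
  'dog' -> 1
  'dog' -> 1
  'her' -> 3
  'her' -> 3
  'big' -> 2

Encoded: [1, 1, 3, 3, 2]


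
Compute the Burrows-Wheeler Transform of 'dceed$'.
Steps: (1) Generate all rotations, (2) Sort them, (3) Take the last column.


Rotations (sorted):
  0: $dceed -> last char: d
  1: ceed$d -> last char: d
  2: d$dcee -> last char: e
  3: dceed$ -> last char: $
  4: ed$dce -> last char: e
  5: eed$dc -> last char: c


BWT = dde$ec


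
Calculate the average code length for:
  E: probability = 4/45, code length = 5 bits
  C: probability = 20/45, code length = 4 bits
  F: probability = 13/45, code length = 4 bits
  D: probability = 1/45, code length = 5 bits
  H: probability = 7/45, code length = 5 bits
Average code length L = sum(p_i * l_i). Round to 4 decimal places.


Weighted contributions p_i * l_i:
  E: (4/45) * 5 = 20/45
  C: (20/45) * 4 = 80/45
  F: (13/45) * 4 = 52/45
  D: (1/45) * 5 = 5/45
  H: (7/45) * 5 = 35/45
Sum = (20 + 80 + 52 + 5 + 35)/45 = 192/45

L = 192/45 = 4.2667 bits/symbol


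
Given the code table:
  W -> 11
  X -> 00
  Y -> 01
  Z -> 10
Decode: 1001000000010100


Decoding:
10 -> Z
01 -> Y
00 -> X
00 -> X
00 -> X
01 -> Y
01 -> Y
00 -> X


Result: ZYXXXYYX


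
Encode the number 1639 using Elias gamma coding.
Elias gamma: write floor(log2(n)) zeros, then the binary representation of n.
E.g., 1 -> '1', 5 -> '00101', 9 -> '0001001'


num_bits = floor(log2(1639)) + 1 = 11
leading_zeros = num_bits - 1 = 10
binary(1639) = 11001100111

Elias gamma(1639) = '0000000000' + '11001100111' = 000000000011001100111 (21 bits)


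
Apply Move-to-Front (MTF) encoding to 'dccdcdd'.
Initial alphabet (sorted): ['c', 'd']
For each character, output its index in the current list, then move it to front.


MTF encoding:
'd': index 1 in ['c', 'd'] -> ['d', 'c']
'c': index 1 in ['d', 'c'] -> ['c', 'd']
'c': index 0 in ['c', 'd'] -> ['c', 'd']
'd': index 1 in ['c', 'd'] -> ['d', 'c']
'c': index 1 in ['d', 'c'] -> ['c', 'd']
'd': index 1 in ['c', 'd'] -> ['d', 'c']
'd': index 0 in ['d', 'c'] -> ['d', 'c']


Output: [1, 1, 0, 1, 1, 1, 0]


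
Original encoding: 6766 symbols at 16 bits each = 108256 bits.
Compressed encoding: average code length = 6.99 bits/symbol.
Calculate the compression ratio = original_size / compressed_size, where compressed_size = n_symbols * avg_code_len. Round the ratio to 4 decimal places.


original_size = n_symbols * orig_bits = 6766 * 16 = 108256 bits
compressed_size = n_symbols * avg_code_len = 6766 * 6.99 = 47294.34 bits
ratio = original_size / compressed_size = 108256 / 47294.34 = 2.289

Compression ratio = 2.289


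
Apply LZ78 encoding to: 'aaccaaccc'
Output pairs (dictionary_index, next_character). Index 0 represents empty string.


LZ78 encoding steps:
Dictionary: {0: ''}
Step 1: w='' (idx 0), next='a' -> output (0, 'a'), add 'a' as idx 1
Step 2: w='a' (idx 1), next='c' -> output (1, 'c'), add 'ac' as idx 2
Step 3: w='' (idx 0), next='c' -> output (0, 'c'), add 'c' as idx 3
Step 4: w='a' (idx 1), next='a' -> output (1, 'a'), add 'aa' as idx 4
Step 5: w='c' (idx 3), next='c' -> output (3, 'c'), add 'cc' as idx 5
Step 6: w='c' (idx 3), end of input -> output (3, '')


Encoded: [(0, 'a'), (1, 'c'), (0, 'c'), (1, 'a'), (3, 'c'), (3, '')]


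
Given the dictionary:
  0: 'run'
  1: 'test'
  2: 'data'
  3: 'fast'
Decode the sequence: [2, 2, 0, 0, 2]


Look up each index in the dictionary:
  2 -> 'data'
  2 -> 'data'
  0 -> 'run'
  0 -> 'run'
  2 -> 'data'

Decoded: "data data run run data"


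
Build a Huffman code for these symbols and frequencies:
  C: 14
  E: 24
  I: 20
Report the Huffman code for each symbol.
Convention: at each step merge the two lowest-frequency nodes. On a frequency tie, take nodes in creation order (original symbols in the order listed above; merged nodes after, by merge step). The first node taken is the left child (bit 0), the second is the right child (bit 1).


Huffman tree construction:
Step 1: Merge C(14) + I(20) = 34
Step 2: Merge E(24) + (C+I)(34) = 58
Read each symbol's code off the tree from the root (left child = 0, right child = 1).

Codes:
  C: 10 (length 2)
  E: 0 (length 1)
  I: 11 (length 2)
Average code length: 92/58 = 1.5862 bits/symbol


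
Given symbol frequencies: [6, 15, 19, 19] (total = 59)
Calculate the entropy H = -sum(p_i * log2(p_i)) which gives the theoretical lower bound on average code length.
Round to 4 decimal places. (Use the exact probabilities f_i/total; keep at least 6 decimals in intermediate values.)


Per-symbol terms -p_i * log2(p_i) with p_i = f_i/59:
  p = 6/59 = 0.101695: log2(p) = -3.297681, -p*log2(p) = 0.335357
  p = 15/59 = 0.254237: log2(p) = -1.975752, -p*log2(p) = 0.502310
  p = 19/59 = 0.322034: log2(p) = -1.634716, -p*log2(p) = 0.526434
  p = 19/59 = 0.322034: log2(p) = -1.634716, -p*log2(p) = 0.526434
H = 0.335357 + 0.502310 + 0.526434 + 0.526434 = 1.890535

H = 1.8905 bits/symbol


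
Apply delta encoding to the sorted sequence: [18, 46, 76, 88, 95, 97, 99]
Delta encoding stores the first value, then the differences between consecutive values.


First value: 18
Deltas:
  46 - 18 = 28
  76 - 46 = 30
  88 - 76 = 12
  95 - 88 = 7
  97 - 95 = 2
  99 - 97 = 2


Delta encoded: [18, 28, 30, 12, 7, 2, 2]


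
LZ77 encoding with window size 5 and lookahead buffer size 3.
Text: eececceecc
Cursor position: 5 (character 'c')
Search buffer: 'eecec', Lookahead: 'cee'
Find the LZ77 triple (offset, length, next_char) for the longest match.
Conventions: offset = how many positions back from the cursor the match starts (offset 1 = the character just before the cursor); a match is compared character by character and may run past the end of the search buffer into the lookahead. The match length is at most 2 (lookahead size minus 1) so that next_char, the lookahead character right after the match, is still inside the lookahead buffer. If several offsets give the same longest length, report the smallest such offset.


Try each offset into the search buffer:
  offset=1 (pos 4, char 'c'): match length 1
  offset=2 (pos 3, char 'e'): match length 0
  offset=3 (pos 2, char 'c'): match length 2
  offset=4 (pos 1, char 'e'): match length 0
  offset=5 (pos 0, char 'e'): match length 0
Longest match has length 2 at offset 3.
next_char = character at position 5 + 2 = 7 -> 'e'

Best match: offset=3, length=2 (matching 'ce' starting at position 2)
LZ77 triple: (3, 2, 'e')


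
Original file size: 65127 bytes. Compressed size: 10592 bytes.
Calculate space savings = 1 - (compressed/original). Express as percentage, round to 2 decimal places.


ratio = compressed/original = 10592/65127 = 0.162636
savings = 1 - ratio = 1 - 0.162636 = 0.837364
as a percentage: 0.837364 * 100 = 83.74%

Space savings = 1 - 10592/65127 = 83.74%


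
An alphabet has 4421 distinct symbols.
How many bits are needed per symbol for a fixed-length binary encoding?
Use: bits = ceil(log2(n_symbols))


log2(4421) = 12.1102
Bracket: 2^12 = 4096 < 4421 <= 2^13 = 8192
So ceil(log2(4421)) = 13

bits = ceil(log2(4421)) = ceil(12.1102) = 13 bits


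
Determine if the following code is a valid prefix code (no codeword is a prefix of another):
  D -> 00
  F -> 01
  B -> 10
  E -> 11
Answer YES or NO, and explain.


Checking each pair (does one codeword prefix another?):
  D='00' vs F='01': no prefix
  D='00' vs B='10': no prefix
  D='00' vs E='11': no prefix
  F='01' vs D='00': no prefix
  F='01' vs B='10': no prefix
  F='01' vs E='11': no prefix
  B='10' vs D='00': no prefix
  B='10' vs F='01': no prefix
  B='10' vs E='11': no prefix
  E='11' vs D='00': no prefix
  E='11' vs F='01': no prefix
  E='11' vs B='10': no prefix
No violation found over all pairs.

YES -- this is a valid prefix code. No codeword is a prefix of any other codeword.


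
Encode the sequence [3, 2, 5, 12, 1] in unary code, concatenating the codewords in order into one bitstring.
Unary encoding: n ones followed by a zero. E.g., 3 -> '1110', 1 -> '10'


Encode each number as n ones followed by a terminating 0:
  3 -> 1110 (4 bits)
  2 -> 110 (3 bits)
  5 -> 111110 (6 bits)
  12 -> 1111111111110 (13 bits)
  1 -> 10 (2 bits)
Total length = 4 + 3 + 6 + 13 + 2 = 28 bits.

Unary([3, 2, 5, 12, 1]) = 1110110111110111111111111010 (28 bits)


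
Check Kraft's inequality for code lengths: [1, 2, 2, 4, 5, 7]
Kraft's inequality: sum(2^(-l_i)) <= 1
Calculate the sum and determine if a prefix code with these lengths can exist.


Sum = 2^(-1) + 2^(-2) + 2^(-2) + 2^(-4) + 2^(-5) + 2^(-7)
    = 0.5 + 0.25 + 0.25 + 0.0625 + 0.03125 + 0.0078125
    = 141/128 = 1.1015625
Since 1.1015625 > 1, Kraft's inequality is NOT satisfied.
A prefix code with these lengths CANNOT exist.

Kraft sum = 1.1015625. Not satisfied.


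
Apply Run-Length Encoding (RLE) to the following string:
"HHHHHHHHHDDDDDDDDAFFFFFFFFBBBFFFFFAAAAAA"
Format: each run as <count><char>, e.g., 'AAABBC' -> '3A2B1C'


Scanning runs left to right:
  i=0: run of 'H' x 9 -> '9H'
  i=9: run of 'D' x 8 -> '8D'
  i=17: run of 'A' x 1 -> '1A'
  i=18: run of 'F' x 8 -> '8F'
  i=26: run of 'B' x 3 -> '3B'
  i=29: run of 'F' x 5 -> '5F'
  i=34: run of 'A' x 6 -> '6A'

RLE = 9H8D1A8F3B5F6A


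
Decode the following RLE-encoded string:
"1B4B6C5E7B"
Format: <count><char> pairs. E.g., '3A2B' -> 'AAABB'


Expanding each <count><char> pair:
  1B -> 'B'
  4B -> 'BBBB'
  6C -> 'CCCCCC'
  5E -> 'EEEEE'
  7B -> 'BBBBBBB'

Decoded = BBBBBCCCCCCEEEEEBBBBBBB


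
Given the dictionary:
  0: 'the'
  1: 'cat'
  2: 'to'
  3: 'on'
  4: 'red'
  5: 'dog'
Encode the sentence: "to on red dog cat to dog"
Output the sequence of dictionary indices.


Look up each word in the dictionary:
  'to' -> 2
  'on' -> 3
  'red' -> 4
  'dog' -> 5
  'cat' -> 1
  'to' -> 2
  'dog' -> 5

Encoded: [2, 3, 4, 5, 1, 2, 5]


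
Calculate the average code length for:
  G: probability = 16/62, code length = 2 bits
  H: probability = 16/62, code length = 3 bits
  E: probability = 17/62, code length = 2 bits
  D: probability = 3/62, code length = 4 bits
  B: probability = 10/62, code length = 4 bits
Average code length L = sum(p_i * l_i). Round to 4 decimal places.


Weighted contributions p_i * l_i:
  G: (16/62) * 2 = 32/62
  H: (16/62) * 3 = 48/62
  E: (17/62) * 2 = 34/62
  D: (3/62) * 4 = 12/62
  B: (10/62) * 4 = 40/62
Sum = (32 + 48 + 34 + 12 + 40)/62 = 166/62

L = 166/62 = 2.6774 bits/symbol


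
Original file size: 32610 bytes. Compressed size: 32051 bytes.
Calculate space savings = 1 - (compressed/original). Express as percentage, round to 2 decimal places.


ratio = compressed/original = 32051/32610 = 0.982858
savings = 1 - ratio = 1 - 0.982858 = 0.017142
as a percentage: 0.017142 * 100 = 1.71%

Space savings = 1 - 32051/32610 = 1.71%


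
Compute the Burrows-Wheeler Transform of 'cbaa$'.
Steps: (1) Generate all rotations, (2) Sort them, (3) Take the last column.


Rotations (sorted):
  0: $cbaa -> last char: a
  1: a$cba -> last char: a
  2: aa$cb -> last char: b
  3: baa$c -> last char: c
  4: cbaa$ -> last char: $


BWT = aabc$


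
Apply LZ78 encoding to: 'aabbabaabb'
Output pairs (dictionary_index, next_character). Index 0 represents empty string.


LZ78 encoding steps:
Dictionary: {0: ''}
Step 1: w='' (idx 0), next='a' -> output (0, 'a'), add 'a' as idx 1
Step 2: w='a' (idx 1), next='b' -> output (1, 'b'), add 'ab' as idx 2
Step 3: w='' (idx 0), next='b' -> output (0, 'b'), add 'b' as idx 3
Step 4: w='ab' (idx 2), next='a' -> output (2, 'a'), add 'aba' as idx 4
Step 5: w='ab' (idx 2), next='b' -> output (2, 'b'), add 'abb' as idx 5


Encoded: [(0, 'a'), (1, 'b'), (0, 'b'), (2, 'a'), (2, 'b')]


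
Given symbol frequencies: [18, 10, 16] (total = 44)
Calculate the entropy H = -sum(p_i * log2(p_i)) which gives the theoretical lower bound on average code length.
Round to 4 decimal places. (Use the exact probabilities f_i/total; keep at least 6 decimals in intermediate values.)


Per-symbol terms -p_i * log2(p_i) with p_i = f_i/44:
  p = 18/44 = 0.409091: log2(p) = -1.289507, -p*log2(p) = 0.527525
  p = 10/44 = 0.227273: log2(p) = -2.137504, -p*log2(p) = 0.485796
  p = 16/44 = 0.363636: log2(p) = -1.459432, -p*log2(p) = 0.530702
H = 0.527525 + 0.485796 + 0.530702 = 1.544023

H = 1.544 bits/symbol


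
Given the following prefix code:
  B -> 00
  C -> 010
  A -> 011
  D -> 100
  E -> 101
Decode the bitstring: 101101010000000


Decoding step by step:
Bits 101 -> E
Bits 101 -> E
Bits 010 -> C
Bits 00 -> B
Bits 00 -> B
Bits 00 -> B


Decoded message: EECBBB


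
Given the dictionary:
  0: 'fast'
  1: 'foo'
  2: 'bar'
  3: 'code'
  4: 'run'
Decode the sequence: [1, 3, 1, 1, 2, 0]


Look up each index in the dictionary:
  1 -> 'foo'
  3 -> 'code'
  1 -> 'foo'
  1 -> 'foo'
  2 -> 'bar'
  0 -> 'fast'

Decoded: "foo code foo foo bar fast"


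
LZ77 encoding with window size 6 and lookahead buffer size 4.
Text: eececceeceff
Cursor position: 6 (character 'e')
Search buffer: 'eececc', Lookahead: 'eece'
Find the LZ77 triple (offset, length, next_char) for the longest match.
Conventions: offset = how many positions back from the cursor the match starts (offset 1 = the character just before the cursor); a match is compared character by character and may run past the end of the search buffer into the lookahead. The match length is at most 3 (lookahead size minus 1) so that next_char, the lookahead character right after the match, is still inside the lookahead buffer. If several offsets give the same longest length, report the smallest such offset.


Try each offset into the search buffer:
  offset=1 (pos 5, char 'c'): match length 0
  offset=2 (pos 4, char 'c'): match length 0
  offset=3 (pos 3, char 'e'): match length 1
  offset=4 (pos 2, char 'c'): match length 0
  offset=5 (pos 1, char 'e'): match length 1
  offset=6 (pos 0, char 'e'): match length 3
Longest match has length 3 at offset 6.
next_char = character at position 6 + 3 = 9 -> 'e'

Best match: offset=6, length=3 (matching 'eec' starting at position 0)
LZ77 triple: (6, 3, 'e')


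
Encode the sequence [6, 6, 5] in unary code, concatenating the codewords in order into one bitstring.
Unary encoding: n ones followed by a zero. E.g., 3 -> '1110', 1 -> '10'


Encode each number as n ones followed by a terminating 0:
  6 -> 1111110 (7 bits)
  6 -> 1111110 (7 bits)
  5 -> 111110 (6 bits)
Total length = 7 + 7 + 6 = 20 bits.

Unary([6, 6, 5]) = 11111101111110111110 (20 bits)


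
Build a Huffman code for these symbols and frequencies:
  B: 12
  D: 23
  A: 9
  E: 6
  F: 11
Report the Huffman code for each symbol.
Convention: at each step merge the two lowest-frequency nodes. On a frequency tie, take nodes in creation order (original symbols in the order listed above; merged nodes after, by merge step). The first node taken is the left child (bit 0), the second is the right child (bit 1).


Huffman tree construction:
Step 1: Merge E(6) + A(9) = 15
Step 2: Merge F(11) + B(12) = 23
Step 3: Merge (E+A)(15) + D(23) = 38
Step 4: Merge (F+B)(23) + ((E+A)+D)(38) = 61
Read each symbol's code off the tree from the root (left child = 0, right child = 1).

Codes:
  B: 01 (length 2)
  D: 11 (length 2)
  A: 101 (length 3)
  E: 100 (length 3)
  F: 00 (length 2)
Average code length: 137/61 = 2.2459 bits/symbol


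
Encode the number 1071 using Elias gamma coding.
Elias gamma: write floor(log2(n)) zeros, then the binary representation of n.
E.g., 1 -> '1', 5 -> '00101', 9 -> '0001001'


num_bits = floor(log2(1071)) + 1 = 11
leading_zeros = num_bits - 1 = 10
binary(1071) = 10000101111

Elias gamma(1071) = '0000000000' + '10000101111' = 000000000010000101111 (21 bits)


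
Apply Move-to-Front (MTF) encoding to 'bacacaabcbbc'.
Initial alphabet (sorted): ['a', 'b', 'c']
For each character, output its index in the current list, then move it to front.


MTF encoding:
'b': index 1 in ['a', 'b', 'c'] -> ['b', 'a', 'c']
'a': index 1 in ['b', 'a', 'c'] -> ['a', 'b', 'c']
'c': index 2 in ['a', 'b', 'c'] -> ['c', 'a', 'b']
'a': index 1 in ['c', 'a', 'b'] -> ['a', 'c', 'b']
'c': index 1 in ['a', 'c', 'b'] -> ['c', 'a', 'b']
'a': index 1 in ['c', 'a', 'b'] -> ['a', 'c', 'b']
'a': index 0 in ['a', 'c', 'b'] -> ['a', 'c', 'b']
'b': index 2 in ['a', 'c', 'b'] -> ['b', 'a', 'c']
'c': index 2 in ['b', 'a', 'c'] -> ['c', 'b', 'a']
'b': index 1 in ['c', 'b', 'a'] -> ['b', 'c', 'a']
'b': index 0 in ['b', 'c', 'a'] -> ['b', 'c', 'a']
'c': index 1 in ['b', 'c', 'a'] -> ['c', 'b', 'a']


Output: [1, 1, 2, 1, 1, 1, 0, 2, 2, 1, 0, 1]


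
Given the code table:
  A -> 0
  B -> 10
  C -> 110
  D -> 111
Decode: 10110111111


Decoding:
10 -> B
110 -> C
111 -> D
111 -> D


Result: BCDD


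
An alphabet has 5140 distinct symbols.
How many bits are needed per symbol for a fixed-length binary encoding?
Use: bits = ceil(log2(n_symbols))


log2(5140) = 12.3276
Bracket: 2^12 = 4096 < 5140 <= 2^13 = 8192
So ceil(log2(5140)) = 13

bits = ceil(log2(5140)) = ceil(12.3276) = 13 bits


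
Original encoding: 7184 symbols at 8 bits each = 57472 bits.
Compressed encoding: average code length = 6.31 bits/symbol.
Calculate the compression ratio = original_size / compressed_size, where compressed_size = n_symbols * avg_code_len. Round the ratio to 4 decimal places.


original_size = n_symbols * orig_bits = 7184 * 8 = 57472 bits
compressed_size = n_symbols * avg_code_len = 7184 * 6.31 = 45331.04 bits
ratio = original_size / compressed_size = 57472 / 45331.04 = 1.2678

Compression ratio = 1.2678


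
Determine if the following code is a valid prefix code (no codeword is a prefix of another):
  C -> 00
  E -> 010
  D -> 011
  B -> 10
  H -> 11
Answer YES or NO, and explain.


Checking each pair (does one codeword prefix another?):
  C='00' vs E='010': no prefix
  C='00' vs D='011': no prefix
  C='00' vs B='10': no prefix
  C='00' vs H='11': no prefix
  E='010' vs C='00': no prefix
  E='010' vs D='011': no prefix
  E='010' vs B='10': no prefix
  E='010' vs H='11': no prefix
  D='011' vs C='00': no prefix
  D='011' vs E='010': no prefix
  D='011' vs B='10': no prefix
  D='011' vs H='11': no prefix
  B='10' vs C='00': no prefix
  B='10' vs E='010': no prefix
  B='10' vs D='011': no prefix
  B='10' vs H='11': no prefix
  H='11' vs C='00': no prefix
  H='11' vs E='010': no prefix
  H='11' vs D='011': no prefix
  H='11' vs B='10': no prefix
No violation found over all pairs.

YES -- this is a valid prefix code. No codeword is a prefix of any other codeword.


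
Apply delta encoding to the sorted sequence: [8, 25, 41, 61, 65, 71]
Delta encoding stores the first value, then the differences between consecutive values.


First value: 8
Deltas:
  25 - 8 = 17
  41 - 25 = 16
  61 - 41 = 20
  65 - 61 = 4
  71 - 65 = 6


Delta encoded: [8, 17, 16, 20, 4, 6]


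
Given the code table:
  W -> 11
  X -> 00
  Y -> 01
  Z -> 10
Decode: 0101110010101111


Decoding:
01 -> Y
01 -> Y
11 -> W
00 -> X
10 -> Z
10 -> Z
11 -> W
11 -> W


Result: YYWXZZWW


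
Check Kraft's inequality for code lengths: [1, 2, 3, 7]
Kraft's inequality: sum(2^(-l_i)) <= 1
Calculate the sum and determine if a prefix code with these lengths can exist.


Sum = 2^(-1) + 2^(-2) + 2^(-3) + 2^(-7)
    = 0.5 + 0.25 + 0.125 + 0.0078125
    = 113/128 = 0.8828125
Since 0.8828125 <= 1, Kraft's inequality IS satisfied.
A prefix code with these lengths CAN exist.

Kraft sum = 0.8828125. Satisfied.


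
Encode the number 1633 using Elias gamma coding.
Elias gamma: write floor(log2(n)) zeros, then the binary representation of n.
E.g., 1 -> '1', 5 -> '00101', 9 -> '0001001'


num_bits = floor(log2(1633)) + 1 = 11
leading_zeros = num_bits - 1 = 10
binary(1633) = 11001100001

Elias gamma(1633) = '0000000000' + '11001100001' = 000000000011001100001 (21 bits)


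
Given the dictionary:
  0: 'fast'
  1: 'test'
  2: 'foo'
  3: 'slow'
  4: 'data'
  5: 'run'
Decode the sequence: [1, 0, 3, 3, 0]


Look up each index in the dictionary:
  1 -> 'test'
  0 -> 'fast'
  3 -> 'slow'
  3 -> 'slow'
  0 -> 'fast'

Decoded: "test fast slow slow fast"


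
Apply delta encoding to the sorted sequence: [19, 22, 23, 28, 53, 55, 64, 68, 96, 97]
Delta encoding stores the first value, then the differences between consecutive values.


First value: 19
Deltas:
  22 - 19 = 3
  23 - 22 = 1
  28 - 23 = 5
  53 - 28 = 25
  55 - 53 = 2
  64 - 55 = 9
  68 - 64 = 4
  96 - 68 = 28
  97 - 96 = 1


Delta encoded: [19, 3, 1, 5, 25, 2, 9, 4, 28, 1]


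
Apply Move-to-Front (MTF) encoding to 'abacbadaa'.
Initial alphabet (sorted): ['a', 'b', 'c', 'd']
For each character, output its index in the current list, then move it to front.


MTF encoding:
'a': index 0 in ['a', 'b', 'c', 'd'] -> ['a', 'b', 'c', 'd']
'b': index 1 in ['a', 'b', 'c', 'd'] -> ['b', 'a', 'c', 'd']
'a': index 1 in ['b', 'a', 'c', 'd'] -> ['a', 'b', 'c', 'd']
'c': index 2 in ['a', 'b', 'c', 'd'] -> ['c', 'a', 'b', 'd']
'b': index 2 in ['c', 'a', 'b', 'd'] -> ['b', 'c', 'a', 'd']
'a': index 2 in ['b', 'c', 'a', 'd'] -> ['a', 'b', 'c', 'd']
'd': index 3 in ['a', 'b', 'c', 'd'] -> ['d', 'a', 'b', 'c']
'a': index 1 in ['d', 'a', 'b', 'c'] -> ['a', 'd', 'b', 'c']
'a': index 0 in ['a', 'd', 'b', 'c'] -> ['a', 'd', 'b', 'c']


Output: [0, 1, 1, 2, 2, 2, 3, 1, 0]


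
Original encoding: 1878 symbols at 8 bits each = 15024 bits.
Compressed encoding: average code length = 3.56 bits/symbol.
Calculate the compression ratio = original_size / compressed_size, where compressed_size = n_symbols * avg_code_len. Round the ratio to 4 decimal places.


original_size = n_symbols * orig_bits = 1878 * 8 = 15024 bits
compressed_size = n_symbols * avg_code_len = 1878 * 3.56 = 6685.68 bits
ratio = original_size / compressed_size = 15024 / 6685.68 = 2.2472

Compression ratio = 2.2472


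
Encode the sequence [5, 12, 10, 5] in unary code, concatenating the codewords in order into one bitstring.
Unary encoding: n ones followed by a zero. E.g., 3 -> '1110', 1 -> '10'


Encode each number as n ones followed by a terminating 0:
  5 -> 111110 (6 bits)
  12 -> 1111111111110 (13 bits)
  10 -> 11111111110 (11 bits)
  5 -> 111110 (6 bits)
Total length = 6 + 13 + 11 + 6 = 36 bits.

Unary([5, 12, 10, 5]) = 111110111111111111011111111110111110 (36 bits)


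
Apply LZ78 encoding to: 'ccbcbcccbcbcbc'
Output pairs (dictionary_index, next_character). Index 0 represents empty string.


LZ78 encoding steps:
Dictionary: {0: ''}
Step 1: w='' (idx 0), next='c' -> output (0, 'c'), add 'c' as idx 1
Step 2: w='c' (idx 1), next='b' -> output (1, 'b'), add 'cb' as idx 2
Step 3: w='cb' (idx 2), next='c' -> output (2, 'c'), add 'cbc' as idx 3
Step 4: w='c' (idx 1), next='c' -> output (1, 'c'), add 'cc' as idx 4
Step 5: w='' (idx 0), next='b' -> output (0, 'b'), add 'b' as idx 5
Step 6: w='cbc' (idx 3), next='b' -> output (3, 'b'), add 'cbcb' as idx 6
Step 7: w='c' (idx 1), end of input -> output (1, '')


Encoded: [(0, 'c'), (1, 'b'), (2, 'c'), (1, 'c'), (0, 'b'), (3, 'b'), (1, '')]


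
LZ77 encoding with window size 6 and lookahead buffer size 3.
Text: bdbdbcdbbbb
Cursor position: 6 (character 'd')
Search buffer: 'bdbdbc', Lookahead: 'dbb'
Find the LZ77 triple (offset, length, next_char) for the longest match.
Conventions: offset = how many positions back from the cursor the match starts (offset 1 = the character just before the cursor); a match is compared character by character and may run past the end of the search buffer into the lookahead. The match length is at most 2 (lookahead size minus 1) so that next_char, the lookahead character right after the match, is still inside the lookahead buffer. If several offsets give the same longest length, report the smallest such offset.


Try each offset into the search buffer:
  offset=1 (pos 5, char 'c'): match length 0
  offset=2 (pos 4, char 'b'): match length 0
  offset=3 (pos 3, char 'd'): match length 2
  offset=4 (pos 2, char 'b'): match length 0
  offset=5 (pos 1, char 'd'): match length 2
  offset=6 (pos 0, char 'b'): match length 0
Longest match has length 2, found at offsets 3, 5; take the smallest, offset 3.
next_char = character at position 6 + 2 = 8 -> 'b'

Best match: offset=3, length=2 (matching 'db' starting at position 3)
LZ77 triple: (3, 2, 'b')


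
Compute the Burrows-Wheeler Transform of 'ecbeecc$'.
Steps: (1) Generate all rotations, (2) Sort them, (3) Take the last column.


Rotations (sorted):
  0: $ecbeecc -> last char: c
  1: beecc$ec -> last char: c
  2: c$ecbeec -> last char: c
  3: cbeecc$e -> last char: e
  4: cc$ecbee -> last char: e
  5: ecbeecc$ -> last char: $
  6: ecc$ecbe -> last char: e
  7: eecc$ecb -> last char: b


BWT = cccee$eb


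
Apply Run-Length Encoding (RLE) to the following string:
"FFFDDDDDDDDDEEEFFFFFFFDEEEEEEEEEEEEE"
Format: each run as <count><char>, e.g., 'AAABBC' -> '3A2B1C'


Scanning runs left to right:
  i=0: run of 'F' x 3 -> '3F'
  i=3: run of 'D' x 9 -> '9D'
  i=12: run of 'E' x 3 -> '3E'
  i=15: run of 'F' x 7 -> '7F'
  i=22: run of 'D' x 1 -> '1D'
  i=23: run of 'E' x 13 -> '13E'

RLE = 3F9D3E7F1D13E


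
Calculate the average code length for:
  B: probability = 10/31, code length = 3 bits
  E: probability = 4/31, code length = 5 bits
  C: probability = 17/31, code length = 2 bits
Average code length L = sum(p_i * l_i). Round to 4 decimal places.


Weighted contributions p_i * l_i:
  B: (10/31) * 3 = 30/31
  E: (4/31) * 5 = 20/31
  C: (17/31) * 2 = 34/31
Sum = (30 + 20 + 34)/31 = 84/31

L = 84/31 = 2.7097 bits/symbol


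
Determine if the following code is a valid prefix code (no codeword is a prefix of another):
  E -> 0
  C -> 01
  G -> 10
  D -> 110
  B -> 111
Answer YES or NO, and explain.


Checking each pair (does one codeword prefix another?):
  E='0' vs C='01': prefix -- VIOLATION

NO -- this is NOT a valid prefix code. E (0) is a prefix of C (01).


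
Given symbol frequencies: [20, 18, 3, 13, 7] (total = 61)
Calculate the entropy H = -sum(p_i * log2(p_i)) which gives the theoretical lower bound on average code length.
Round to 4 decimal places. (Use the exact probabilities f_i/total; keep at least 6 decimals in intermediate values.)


Per-symbol terms -p_i * log2(p_i) with p_i = f_i/61:
  p = 20/61 = 0.327869: log2(p) = -1.608809, -p*log2(p) = 0.527478
  p = 18/61 = 0.295082: log2(p) = -1.760812, -p*log2(p) = 0.519584
  p = 3/61 = 0.049180: log2(p) = -4.345775, -p*log2(p) = 0.213727
  p = 13/61 = 0.213115: log2(p) = -2.230298, -p*log2(p) = 0.475309
  p = 7/61 = 0.114754: log2(p) = -3.123382, -p*log2(p) = 0.358421
H = 0.527478 + 0.519584 + 0.213727 + 0.475309 + 0.358421 = 2.094519

H = 2.0945 bits/symbol


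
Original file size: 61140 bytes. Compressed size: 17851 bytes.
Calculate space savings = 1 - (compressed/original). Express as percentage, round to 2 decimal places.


ratio = compressed/original = 17851/61140 = 0.291969
savings = 1 - ratio = 1 - 0.291969 = 0.708031
as a percentage: 0.708031 * 100 = 70.8%

Space savings = 1 - 17851/61140 = 70.8%


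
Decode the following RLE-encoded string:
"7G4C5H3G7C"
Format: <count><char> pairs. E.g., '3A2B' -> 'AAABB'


Expanding each <count><char> pair:
  7G -> 'GGGGGGG'
  4C -> 'CCCC'
  5H -> 'HHHHH'
  3G -> 'GGG'
  7C -> 'CCCCCCC'

Decoded = GGGGGGGCCCCHHHHHGGGCCCCCCC


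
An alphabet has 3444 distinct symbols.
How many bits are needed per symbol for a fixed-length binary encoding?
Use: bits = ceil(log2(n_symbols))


log2(3444) = 11.7499
Bracket: 2^11 = 2048 < 3444 <= 2^12 = 4096
So ceil(log2(3444)) = 12

bits = ceil(log2(3444)) = ceil(11.7499) = 12 bits


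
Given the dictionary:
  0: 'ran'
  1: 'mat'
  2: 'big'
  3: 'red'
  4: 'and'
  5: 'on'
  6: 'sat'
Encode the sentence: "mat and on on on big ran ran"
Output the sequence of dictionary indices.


Look up each word in the dictionary:
  'mat' -> 1
  'and' -> 4
  'on' -> 5
  'on' -> 5
  'on' -> 5
  'big' -> 2
  'ran' -> 0
  'ran' -> 0

Encoded: [1, 4, 5, 5, 5, 2, 0, 0]


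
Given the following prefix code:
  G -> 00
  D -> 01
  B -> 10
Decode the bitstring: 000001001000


Decoding step by step:
Bits 00 -> G
Bits 00 -> G
Bits 01 -> D
Bits 00 -> G
Bits 10 -> B
Bits 00 -> G


Decoded message: GGDGBG


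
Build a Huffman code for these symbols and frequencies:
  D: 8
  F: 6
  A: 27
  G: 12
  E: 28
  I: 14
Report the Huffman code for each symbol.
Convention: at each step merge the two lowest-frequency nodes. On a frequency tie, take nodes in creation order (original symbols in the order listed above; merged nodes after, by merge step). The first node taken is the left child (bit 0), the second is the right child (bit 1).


Huffman tree construction:
Step 1: Merge F(6) + D(8) = 14
Step 2: Merge G(12) + I(14) = 26
Step 3: Merge (F+D)(14) + (G+I)(26) = 40
Step 4: Merge A(27) + E(28) = 55
Step 5: Merge ((F+D)+(G+I))(40) + (A+E)(55) = 95
Read each symbol's code off the tree from the root (left child = 0, right child = 1).

Codes:
  D: 001 (length 3)
  F: 000 (length 3)
  A: 10 (length 2)
  G: 010 (length 3)
  E: 11 (length 2)
  I: 011 (length 3)
Average code length: 230/95 = 2.4211 bits/symbol


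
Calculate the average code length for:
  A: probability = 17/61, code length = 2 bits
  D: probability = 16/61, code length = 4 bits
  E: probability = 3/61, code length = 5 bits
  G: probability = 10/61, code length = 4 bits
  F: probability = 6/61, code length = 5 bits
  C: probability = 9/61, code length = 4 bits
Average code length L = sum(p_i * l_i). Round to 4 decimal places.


Weighted contributions p_i * l_i:
  A: (17/61) * 2 = 34/61
  D: (16/61) * 4 = 64/61
  E: (3/61) * 5 = 15/61
  G: (10/61) * 4 = 40/61
  F: (6/61) * 5 = 30/61
  C: (9/61) * 4 = 36/61
Sum = (34 + 64 + 15 + 40 + 30 + 36)/61 = 219/61

L = 219/61 = 3.5902 bits/symbol


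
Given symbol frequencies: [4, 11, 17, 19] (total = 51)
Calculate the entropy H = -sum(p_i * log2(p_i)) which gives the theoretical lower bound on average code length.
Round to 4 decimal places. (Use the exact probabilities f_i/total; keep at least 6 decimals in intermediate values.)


Per-symbol terms -p_i * log2(p_i) with p_i = f_i/51:
  p = 4/51 = 0.078431: log2(p) = -3.672425, -p*log2(p) = 0.288033
  p = 11/51 = 0.215686: log2(p) = -2.212994, -p*log2(p) = 0.477312
  p = 17/51 = 0.333333: log2(p) = -1.584963, -p*log2(p) = 0.528321
  p = 19/51 = 0.372549: log2(p) = -1.424498, -p*log2(p) = 0.530695
H = 0.288033 + 0.477312 + 0.528321 + 0.530695 = 1.824361

H = 1.8244 bits/symbol


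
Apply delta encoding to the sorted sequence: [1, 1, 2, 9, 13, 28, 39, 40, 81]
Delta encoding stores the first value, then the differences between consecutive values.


First value: 1
Deltas:
  1 - 1 = 0
  2 - 1 = 1
  9 - 2 = 7
  13 - 9 = 4
  28 - 13 = 15
  39 - 28 = 11
  40 - 39 = 1
  81 - 40 = 41


Delta encoded: [1, 0, 1, 7, 4, 15, 11, 1, 41]


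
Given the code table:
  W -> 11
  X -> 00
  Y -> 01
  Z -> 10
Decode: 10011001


Decoding:
10 -> Z
01 -> Y
10 -> Z
01 -> Y


Result: ZYZY


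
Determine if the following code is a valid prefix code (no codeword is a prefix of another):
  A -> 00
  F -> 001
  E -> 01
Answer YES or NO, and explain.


Checking each pair (does one codeword prefix another?):
  A='00' vs F='001': prefix -- VIOLATION

NO -- this is NOT a valid prefix code. A (00) is a prefix of F (001).


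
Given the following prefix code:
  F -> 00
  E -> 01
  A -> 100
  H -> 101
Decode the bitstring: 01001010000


Decoding step by step:
Bits 01 -> E
Bits 00 -> F
Bits 101 -> H
Bits 00 -> F
Bits 00 -> F


Decoded message: EFHFF


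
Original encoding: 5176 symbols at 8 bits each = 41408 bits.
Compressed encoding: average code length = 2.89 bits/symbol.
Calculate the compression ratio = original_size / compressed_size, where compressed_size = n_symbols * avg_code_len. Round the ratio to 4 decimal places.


original_size = n_symbols * orig_bits = 5176 * 8 = 41408 bits
compressed_size = n_symbols * avg_code_len = 5176 * 2.89 = 14958.64 bits
ratio = original_size / compressed_size = 41408 / 14958.64 = 2.7682

Compression ratio = 2.7682


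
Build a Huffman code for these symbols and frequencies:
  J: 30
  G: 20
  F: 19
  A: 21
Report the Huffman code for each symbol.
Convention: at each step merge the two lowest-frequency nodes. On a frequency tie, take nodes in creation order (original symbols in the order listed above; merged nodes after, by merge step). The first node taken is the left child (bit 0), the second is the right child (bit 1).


Huffman tree construction:
Step 1: Merge F(19) + G(20) = 39
Step 2: Merge A(21) + J(30) = 51
Step 3: Merge (F+G)(39) + (A+J)(51) = 90
Read each symbol's code off the tree from the root (left child = 0, right child = 1).

Codes:
  J: 11 (length 2)
  G: 01 (length 2)
  F: 00 (length 2)
  A: 10 (length 2)
Average code length: 180/90 = 2.0000 bits/symbol


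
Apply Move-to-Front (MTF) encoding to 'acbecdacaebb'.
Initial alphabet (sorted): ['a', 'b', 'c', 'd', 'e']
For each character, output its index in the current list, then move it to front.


MTF encoding:
'a': index 0 in ['a', 'b', 'c', 'd', 'e'] -> ['a', 'b', 'c', 'd', 'e']
'c': index 2 in ['a', 'b', 'c', 'd', 'e'] -> ['c', 'a', 'b', 'd', 'e']
'b': index 2 in ['c', 'a', 'b', 'd', 'e'] -> ['b', 'c', 'a', 'd', 'e']
'e': index 4 in ['b', 'c', 'a', 'd', 'e'] -> ['e', 'b', 'c', 'a', 'd']
'c': index 2 in ['e', 'b', 'c', 'a', 'd'] -> ['c', 'e', 'b', 'a', 'd']
'd': index 4 in ['c', 'e', 'b', 'a', 'd'] -> ['d', 'c', 'e', 'b', 'a']
'a': index 4 in ['d', 'c', 'e', 'b', 'a'] -> ['a', 'd', 'c', 'e', 'b']
'c': index 2 in ['a', 'd', 'c', 'e', 'b'] -> ['c', 'a', 'd', 'e', 'b']
'a': index 1 in ['c', 'a', 'd', 'e', 'b'] -> ['a', 'c', 'd', 'e', 'b']
'e': index 3 in ['a', 'c', 'd', 'e', 'b'] -> ['e', 'a', 'c', 'd', 'b']
'b': index 4 in ['e', 'a', 'c', 'd', 'b'] -> ['b', 'e', 'a', 'c', 'd']
'b': index 0 in ['b', 'e', 'a', 'c', 'd'] -> ['b', 'e', 'a', 'c', 'd']


Output: [0, 2, 2, 4, 2, 4, 4, 2, 1, 3, 4, 0]


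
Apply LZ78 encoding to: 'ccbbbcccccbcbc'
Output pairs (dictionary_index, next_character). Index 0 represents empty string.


LZ78 encoding steps:
Dictionary: {0: ''}
Step 1: w='' (idx 0), next='c' -> output (0, 'c'), add 'c' as idx 1
Step 2: w='c' (idx 1), next='b' -> output (1, 'b'), add 'cb' as idx 2
Step 3: w='' (idx 0), next='b' -> output (0, 'b'), add 'b' as idx 3
Step 4: w='b' (idx 3), next='c' -> output (3, 'c'), add 'bc' as idx 4
Step 5: w='c' (idx 1), next='c' -> output (1, 'c'), add 'cc' as idx 5
Step 6: w='cc' (idx 5), next='b' -> output (5, 'b'), add 'ccb' as idx 6
Step 7: w='cb' (idx 2), next='c' -> output (2, 'c'), add 'cbc' as idx 7


Encoded: [(0, 'c'), (1, 'b'), (0, 'b'), (3, 'c'), (1, 'c'), (5, 'b'), (2, 'c')]


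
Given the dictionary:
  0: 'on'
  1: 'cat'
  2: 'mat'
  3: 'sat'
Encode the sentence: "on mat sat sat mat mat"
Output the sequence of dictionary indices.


Look up each word in the dictionary:
  'on' -> 0
  'mat' -> 2
  'sat' -> 3
  'sat' -> 3
  'mat' -> 2
  'mat' -> 2

Encoded: [0, 2, 3, 3, 2, 2]


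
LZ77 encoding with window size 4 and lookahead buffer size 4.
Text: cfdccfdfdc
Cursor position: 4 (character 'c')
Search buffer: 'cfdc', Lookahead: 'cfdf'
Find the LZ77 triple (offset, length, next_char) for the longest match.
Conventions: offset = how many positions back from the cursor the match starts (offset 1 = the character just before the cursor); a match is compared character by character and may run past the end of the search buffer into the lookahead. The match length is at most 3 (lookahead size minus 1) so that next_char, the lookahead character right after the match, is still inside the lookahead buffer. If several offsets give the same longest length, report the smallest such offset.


Try each offset into the search buffer:
  offset=1 (pos 3, char 'c'): match length 1
  offset=2 (pos 2, char 'd'): match length 0
  offset=3 (pos 1, char 'f'): match length 0
  offset=4 (pos 0, char 'c'): match length 3
Longest match has length 3 at offset 4.
next_char = character at position 4 + 3 = 7 -> 'f'

Best match: offset=4, length=3 (matching 'cfd' starting at position 0)
LZ77 triple: (4, 3, 'f')


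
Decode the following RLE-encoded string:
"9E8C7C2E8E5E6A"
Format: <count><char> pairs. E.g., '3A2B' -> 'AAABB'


Expanding each <count><char> pair:
  9E -> 'EEEEEEEEE'
  8C -> 'CCCCCCCC'
  7C -> 'CCCCCCC'
  2E -> 'EE'
  8E -> 'EEEEEEEE'
  5E -> 'EEEEE'
  6A -> 'AAAAAA'

Decoded = EEEEEEEEECCCCCCCCCCCCCCCEEEEEEEEEEEEEEEAAAAAA


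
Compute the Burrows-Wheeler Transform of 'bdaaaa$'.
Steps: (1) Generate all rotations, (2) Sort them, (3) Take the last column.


Rotations (sorted):
  0: $bdaaaa -> last char: a
  1: a$bdaaa -> last char: a
  2: aa$bdaa -> last char: a
  3: aaa$bda -> last char: a
  4: aaaa$bd -> last char: d
  5: bdaaaa$ -> last char: $
  6: daaaa$b -> last char: b


BWT = aaaad$b


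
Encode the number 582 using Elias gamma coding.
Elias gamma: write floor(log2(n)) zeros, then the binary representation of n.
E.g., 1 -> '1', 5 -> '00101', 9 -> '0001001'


num_bits = floor(log2(582)) + 1 = 10
leading_zeros = num_bits - 1 = 9
binary(582) = 1001000110

Elias gamma(582) = '000000000' + '1001000110' = 0000000001001000110 (19 bits)


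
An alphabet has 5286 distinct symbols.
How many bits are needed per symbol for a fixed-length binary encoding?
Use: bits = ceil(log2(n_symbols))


log2(5286) = 12.368
Bracket: 2^12 = 4096 < 5286 <= 2^13 = 8192
So ceil(log2(5286)) = 13

bits = ceil(log2(5286)) = ceil(12.368) = 13 bits


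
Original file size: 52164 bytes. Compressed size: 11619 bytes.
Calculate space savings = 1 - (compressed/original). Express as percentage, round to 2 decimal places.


ratio = compressed/original = 11619/52164 = 0.22274
savings = 1 - ratio = 1 - 0.22274 = 0.77726
as a percentage: 0.77726 * 100 = 77.73%

Space savings = 1 - 11619/52164 = 77.73%


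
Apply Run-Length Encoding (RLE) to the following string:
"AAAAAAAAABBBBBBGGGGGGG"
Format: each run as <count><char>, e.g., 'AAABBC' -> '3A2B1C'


Scanning runs left to right:
  i=0: run of 'A' x 9 -> '9A'
  i=9: run of 'B' x 6 -> '6B'
  i=15: run of 'G' x 7 -> '7G'

RLE = 9A6B7G


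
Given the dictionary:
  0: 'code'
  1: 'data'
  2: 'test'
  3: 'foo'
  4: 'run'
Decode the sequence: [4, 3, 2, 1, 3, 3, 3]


Look up each index in the dictionary:
  4 -> 'run'
  3 -> 'foo'
  2 -> 'test'
  1 -> 'data'
  3 -> 'foo'
  3 -> 'foo'
  3 -> 'foo'

Decoded: "run foo test data foo foo foo"
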